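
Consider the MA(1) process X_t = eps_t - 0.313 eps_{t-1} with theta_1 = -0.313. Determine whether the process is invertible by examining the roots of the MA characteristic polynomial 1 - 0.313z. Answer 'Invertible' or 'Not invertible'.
\text{Invertible}

The MA(q) characteristic polynomial is P(z) = 1 - 0.313z.
Invertibility requires all roots to lie outside the unit circle, i.e. |z| > 1 for every root.
This is linear in z: 1 + (-0.313) z = 0  =>  z = -1/(-0.313) = 3.194888,  |z| = 3.194888.
Moduli of all roots: 3.1949.
All moduli strictly greater than 1? Yes.
Verdict: Invertible.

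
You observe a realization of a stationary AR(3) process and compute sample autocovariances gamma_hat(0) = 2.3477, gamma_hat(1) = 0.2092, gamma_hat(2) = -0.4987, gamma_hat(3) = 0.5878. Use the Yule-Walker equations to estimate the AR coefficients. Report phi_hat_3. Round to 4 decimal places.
\hat\phi_{3} = 0.3110

The Yule-Walker equations for an AR(p) process read, in matrix form,
  Gamma_p phi = r_p,   with   (Gamma_p)_{ij} = gamma(|i - j|),
                       (r_p)_i = gamma(i),   i,j = 1..p.
Substitute the sample gammas (Toeplitz matrix and right-hand side of size 3):
  Gamma_p = [[2.3477, 0.2092, -0.4987], [0.2092, 2.3477, 0.2092], [-0.4987, 0.2092, 2.3477]]
  r_p     = [0.2092, -0.4987, 0.5878]
Written out (R1..R3):
  (R1) 2.3477 phi_1 + 0.2092 phi_2 - 0.4987 phi_3 = 0.2092
  (R2) 0.2092 phi_1 + 2.3477 phi_2 + 0.2092 phi_3 = -0.4987
  (R3) -0.4987 phi_1 + 0.2092 phi_2 + 2.3477 phi_3 = 0.5878
Gaussian elimination:
  R2 <- R2 - (0.2092/2.3477) R1 = R2 - (0.089108) R1:  2.329059 phi_2 + 0.253638 phi_3 = -0.517341
  R3 <- R3 - (-0.4987/2.3477) R1 = R3 - (-0.212421) R1:  0.253638 phi_2 + 2.241766 phi_3 = 0.632238
  R3 <- R3 - (0.253638/2.329059) R2 = R3 - (0.108902) R2:  2.214144 phi_3 = 0.688578
Back-substitution:
  phi_hat_3 = 0.688578 / 2.214144 = 0.31099
  phi_hat_2 = (-0.517341 - (0.253638)(0.31099)) / 2.329059 = -0.255992
  phi_hat_1 = (0.2092 - (0.2092)(-0.255992) - (-0.4987)(0.31099)) / 2.3477 = 0.17798
So phi_hat = [0.1780, -0.2560, 0.3110].
Therefore phi_hat_3 = 0.3110.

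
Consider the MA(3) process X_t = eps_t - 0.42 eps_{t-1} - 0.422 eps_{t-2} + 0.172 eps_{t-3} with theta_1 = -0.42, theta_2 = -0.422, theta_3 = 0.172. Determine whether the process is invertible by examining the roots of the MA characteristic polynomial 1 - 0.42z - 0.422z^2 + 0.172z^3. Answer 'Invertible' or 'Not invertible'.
\text{Invertible}

The MA(q) characteristic polynomial is P(z) = 1 - 0.42z - 0.422z^2 + 0.172z^3.
Invertibility requires all roots to lie outside the unit circle, i.e. |z| > 1 for every root.
Degree 3: look for a simple real root z0 first, then factor out (1 - z/z0) and solve the remaining quadratic.
Testing z0 = 2.5: P(2.5) = 1 + (-0.42)(2.5) + (-0.422)(2.5)^2 + (0.172)(2.5)^3
  = 1 + (-1.05) + (-2.6375) + (2.6875) = 0.  So z_0 = 2.5 is a root, |z_0| = 2.5.
Divide out the factor (1 - 0.4 z) = (1 - z/z0) (since 1/z0 = 0.4):
  P(z) = (1 - 0.4 z)(1 + (-0.02) z + (-0.43) z^2)
  [check: z-coef -0.02 - (0.4) = -0.42; z^2-coef -0.43 - (0.4)(-0.02) = -0.422; z^3-coef -(0.4)(-0.43) = 0.172.]
Remaining roots from the quadratic factor 1 + (-0.02) z + (-0.43) z^2:
  Set 1 + (-0.02) z + (-0.43) z^2 = 0, i.e. a z^2 + b z + c = 0 with a = -0.43, b = -0.02, c = 1.
  Discriminant D = b^2 - 4ac = (-0.02)^2 - 4*(-0.43)*1 = 0.0004 - (-1.72) = 1.7204.
  D >= 0, so the roots are real: z = (-b +/- sqrt(D)) / (2a) = (0.02 +/- 1.31164) / (-0.86).
    z_1 = (0.02 + 1.31164) / (-0.86) = -1.5484,   |z_1| = 1.5484.
    z_2 = (0.02 - 1.31164) / (-0.86) = 1.5019,   |z_2| = 1.5019.
Moduli of all roots: 2.5000, 1.5484, 1.5019.
All moduli strictly greater than 1? Yes.
Verdict: Invertible.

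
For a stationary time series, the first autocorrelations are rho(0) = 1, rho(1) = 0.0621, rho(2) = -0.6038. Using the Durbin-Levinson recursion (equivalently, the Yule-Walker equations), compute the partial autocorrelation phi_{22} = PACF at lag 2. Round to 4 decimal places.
\phi_{22} = -0.6100

The PACF at lag k is phi_{kk}, the last component of the solution
to the Yule-Walker system G_k phi = r_k where
  (G_k)_{ij} = rho(|i - j|), (r_k)_i = rho(i), i,j = 1..k.
Equivalently, Durbin-Levinson gives phi_{kk} iteratively:
  phi_{11} = rho(1)
  phi_{kk} = [rho(k) - sum_{j=1..k-1} phi_{k-1,j} rho(k-j)]
            / [1 - sum_{j=1..k-1} phi_{k-1,j} rho(j)],
  phi_{k,j} = phi_{k-1,j} - phi_{kk} phi_{k-1,k-j},  j = 1..k-1.
Step k = 1:
  phi_11 = rho(1) = 0.0621.
Step k = 2:
  phi_22 = [rho(2) - phi_11 rho(1)] / [1 - phi_11 rho(1)] = [-0.6038 - (0.0621)(0.0621)] / [1 - (0.0621)(0.0621)]
         = -0.60765641 / 0.99614359 = -0.61.
Therefore phi_{22} = -0.6100.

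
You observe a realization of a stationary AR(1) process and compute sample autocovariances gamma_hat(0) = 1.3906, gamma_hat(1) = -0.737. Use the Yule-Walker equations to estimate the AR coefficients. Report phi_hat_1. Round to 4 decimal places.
\hat\phi_{1} = -0.5300

The Yule-Walker equations for an AR(p) process read, in matrix form,
  Gamma_p phi = r_p,   with   (Gamma_p)_{ij} = gamma(|i - j|),
                       (r_p)_i = gamma(i),   i,j = 1..p.
Substitute the sample gammas (Toeplitz matrix and right-hand side of size 1):
  Gamma_p = [[1.3906]]
  r_p     = [-0.737]
With p = 1 this is the single equation gamma(0) phi_1 = gamma(1):
  phi_hat_1 = gamma(1) / gamma(0) = -0.737 / 1.3906 = -0.5300.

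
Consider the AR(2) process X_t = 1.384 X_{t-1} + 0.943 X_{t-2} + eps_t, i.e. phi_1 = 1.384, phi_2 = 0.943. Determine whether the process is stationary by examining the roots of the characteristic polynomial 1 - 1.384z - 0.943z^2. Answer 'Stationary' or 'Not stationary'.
\text{Not stationary}

The AR(p) characteristic polynomial is P(z) = 1 - 1.384z - 0.943z^2.
Stationarity requires all roots to lie outside the unit circle, i.e. |z| > 1 for every root.
Set 1 + (-1.384) z + (-0.943) z^2 = 0, i.e. a z^2 + b z + c = 0 with a = -0.943, b = -1.384, c = 1.
Discriminant D = b^2 - 4ac = (-1.384)^2 - 4*(-0.943)*1 = 1.915456 - (-3.772) = 5.687456.
D >= 0, so the roots are real: z = (-b +/- sqrt(D)) / (2a) = (1.384 +/- 2.384839) / (-1.886).
  z_1 = (1.384 + 2.384839) / (-1.886) = -1.9983,   |z_1| = 1.9983.
  z_2 = (1.384 - 2.384839) / (-1.886) = 0.5307,   |z_2| = 0.5307.
Moduli of all roots: 1.9983, 0.5307.
All moduli strictly greater than 1? No.
Verdict: Not stationary.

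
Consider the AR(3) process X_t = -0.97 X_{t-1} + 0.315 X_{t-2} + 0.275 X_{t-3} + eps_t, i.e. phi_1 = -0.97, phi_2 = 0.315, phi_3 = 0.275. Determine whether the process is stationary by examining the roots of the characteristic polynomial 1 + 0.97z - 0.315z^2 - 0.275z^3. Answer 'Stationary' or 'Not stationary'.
\text{Not stationary}

The AR(p) characteristic polynomial is P(z) = 1 + 0.97z - 0.315z^2 - 0.275z^3.
Stationarity requires all roots to lie outside the unit circle, i.e. |z| > 1 for every root.
Degree 3: look for a simple real root z0 first, then factor out (1 - z/z0) and solve the remaining quadratic.
Testing z0 = -2: P(-2) = 1 + (0.97)(-2) + (-0.315)(-2)^2 + (-0.275)(-2)^3
  = 1 + (-1.94) + (-1.26) + (2.2) = 0.  So z_0 = -2 is a root, |z_0| = 2.
Divide out the factor (1 + 0.5 z) = (1 - z/z0) (since 1/z0 = -0.5):
  P(z) = (1 + 0.5 z)(1 + (0.47) z + (-0.55) z^2)
  [check: z-coef 0.47 - (-0.5) = 0.97; z^2-coef -0.55 - (-0.5)(0.47) = -0.315; z^3-coef -(-0.5)(-0.55) = -0.275.]
Remaining roots from the quadratic factor 1 + (0.47) z + (-0.55) z^2:
  Set 1 + (0.47) z + (-0.55) z^2 = 0, i.e. a z^2 + b z + c = 0 with a = -0.55, b = 0.47, c = 1.
  Discriminant D = b^2 - 4ac = (0.47)^2 - 4*(-0.55)*1 = 0.2209 - (-2.2) = 2.4209.
  D >= 0, so the roots are real: z = (-b +/- sqrt(D)) / (2a) = (-0.47 +/- 1.555924) / (-1.1).
    z_1 = (-0.47 + 1.555924) / (-1.1) = -0.9872,   |z_1| = 0.9872.
    z_2 = (-0.47 - 1.555924) / (-1.1) = 1.8417,   |z_2| = 1.8417.
Moduli of all roots: 2.0000, 0.9872, 1.8417.
All moduli strictly greater than 1? No.
Verdict: Not stationary.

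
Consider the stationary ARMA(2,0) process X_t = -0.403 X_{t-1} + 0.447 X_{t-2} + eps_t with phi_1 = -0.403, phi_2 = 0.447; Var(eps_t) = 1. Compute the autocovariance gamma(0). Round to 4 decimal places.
\gamma(0) = 2.6651

Multiply the model equation by X_{t-k} and take expectations. With theta_0 = psi_0 = 1 and psi_j the MA(infinity) weights, this gives
  gamma(k) - sum_i phi_i gamma(k-i) = c_k,
  c_k = sigma^2 * sum_{j=k..q} theta_j psi_{j-k}   (c_k = 0 for k > q),
using gamma(-m) = gamma(m).
Pure AR (q = 0): c_0 = sigma^2 = 1, c_k = 0 for k >= 1.
Equations for k = 0, 1, 2 (AR order 2, c_2 = 0):
  (E0) gamma(0) = phi_1 gamma(1) + phi_2 gamma(2) + c_0
  (E1) gamma(1) = phi_1 gamma(0) + phi_2 gamma(1) + c_1
  (E2) gamma(2) = phi_1 gamma(1) + phi_2 gamma(0)
From (E1): gamma(1) = A gamma(0) + B with
  A = phi_1 / (1 - phi_2) = -0.403 / 0.553 = -0.728752,   B = c_1 / (1 - phi_2) = 0 / 0.553 = 0.
Insert (E2) into (E0): gamma(0) (1 - phi_2^2) = phi_1 (1 + phi_2) gamma(1) + c_0.
  phi_1 (1 + phi_2) = (-0.403)(1.447) = -0.583141,   1 - phi_2^2 = 0.800191.
Replace gamma(1) by A gamma(0) + B and collect gamma(0):
  gamma(0) [0.800191 - (-0.583141)(-0.728752)] = c_0 = 1
  gamma(0) * 0.375226 = 1
  gamma(0) = 1 / 0.375226 = 2.665063.
Therefore gamma(0) = 2.6651 (to 4 decimal places).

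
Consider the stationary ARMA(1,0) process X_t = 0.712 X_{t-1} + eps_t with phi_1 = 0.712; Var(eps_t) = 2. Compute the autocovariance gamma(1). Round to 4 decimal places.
\gamma(1) = 2.8881

Multiply the model equation by X_{t-k} and take expectations. With theta_0 = psi_0 = 1 and psi_j the MA(infinity) weights, this gives
  gamma(k) - sum_i phi_i gamma(k-i) = c_k,
  c_k = sigma^2 * sum_{j=k..q} theta_j psi_{j-k}   (c_k = 0 for k > q),
using gamma(-m) = gamma(m).
Pure AR (q = 0): c_0 = sigma^2 = 2, c_k = 0 for k >= 1.
Equations for k = 0 and k = 1 (AR order 1):
  gamma(0) = phi_1 gamma(1) + c_0
  gamma(1) = phi_1 gamma(0) + c_1
Substituting the second into the first: gamma(0) (1 - phi_1^2) = c_0 + phi_1 c_1, so
  gamma(0) = c_0 / (1 - phi_1^2) = 2 / (1 - (0.712)^2) = 2 / 0.493056 = 4.056334.
  gamma(1) = phi_1 gamma(0) = (0.712)(4.056334) = 2.88811.
Therefore gamma(1) = 2.8881 (to 4 decimal places).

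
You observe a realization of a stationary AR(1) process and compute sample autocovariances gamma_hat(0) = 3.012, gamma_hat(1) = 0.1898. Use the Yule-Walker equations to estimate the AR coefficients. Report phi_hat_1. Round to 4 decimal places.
\hat\phi_{1} = 0.0630

The Yule-Walker equations for an AR(p) process read, in matrix form,
  Gamma_p phi = r_p,   with   (Gamma_p)_{ij} = gamma(|i - j|),
                       (r_p)_i = gamma(i),   i,j = 1..p.
Substitute the sample gammas (Toeplitz matrix and right-hand side of size 1):
  Gamma_p = [[3.012]]
  r_p     = [0.1898]
With p = 1 this is the single equation gamma(0) phi_1 = gamma(1):
  phi_hat_1 = gamma(1) / gamma(0) = 0.1898 / 3.012 = 0.0630.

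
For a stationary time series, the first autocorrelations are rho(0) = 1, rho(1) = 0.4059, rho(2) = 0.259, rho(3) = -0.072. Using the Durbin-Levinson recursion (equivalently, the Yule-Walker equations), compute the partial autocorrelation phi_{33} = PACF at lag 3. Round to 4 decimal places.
\phi_{33} = -0.2560

The PACF at lag k is phi_{kk}, the last component of the solution
to the Yule-Walker system G_k phi = r_k where
  (G_k)_{ij} = rho(|i - j|), (r_k)_i = rho(i), i,j = 1..k.
Equivalently, Durbin-Levinson gives phi_{kk} iteratively:
  phi_{11} = rho(1)
  phi_{kk} = [rho(k) - sum_{j=1..k-1} phi_{k-1,j} rho(k-j)]
            / [1 - sum_{j=1..k-1} phi_{k-1,j} rho(j)],
  phi_{k,j} = phi_{k-1,j} - phi_{kk} phi_{k-1,k-j},  j = 1..k-1.
Step k = 1:
  phi_11 = rho(1) = 0.4059.
Step k = 2:
  phi_22 = [rho(2) - phi_11 rho(1)] / [1 - phi_11 rho(1)] = [0.259 - (0.4059)(0.4059)] / [1 - (0.4059)(0.4059)]
         = 0.09424519 / 0.83524519 = 0.112835.
  Update: phi_21 = phi_11 - phi_22 phi_11 = 0.4059 - (0.112835)(0.4059) = 0.3601.
Step k = 3:
  phi_33 = [rho(3) - phi_21 rho(2) - phi_22 rho(1)] / [1 - phi_21 rho(1) - phi_22 rho(2)]
    numerator   = -0.072 - (0.3601)(0.259) - (0.112835)(0.4059) = -0.21106581
    denominator = 1 - (0.3601)(0.4059) - (0.112835)(0.259) = 0.824611
  phi_33 = -0.21106581 / 0.824611 = -0.256.
Therefore phi_{33} = -0.2560.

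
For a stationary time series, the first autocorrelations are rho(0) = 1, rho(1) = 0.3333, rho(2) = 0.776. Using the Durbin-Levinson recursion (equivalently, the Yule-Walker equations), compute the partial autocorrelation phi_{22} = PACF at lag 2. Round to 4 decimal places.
\phi_{22} = 0.7480

The PACF at lag k is phi_{kk}, the last component of the solution
to the Yule-Walker system G_k phi = r_k where
  (G_k)_{ij} = rho(|i - j|), (r_k)_i = rho(i), i,j = 1..k.
Equivalently, Durbin-Levinson gives phi_{kk} iteratively:
  phi_{11} = rho(1)
  phi_{kk} = [rho(k) - sum_{j=1..k-1} phi_{k-1,j} rho(k-j)]
            / [1 - sum_{j=1..k-1} phi_{k-1,j} rho(j)],
  phi_{k,j} = phi_{k-1,j} - phi_{kk} phi_{k-1,k-j},  j = 1..k-1.
Step k = 1:
  phi_11 = rho(1) = 0.3333.
Step k = 2:
  phi_22 = [rho(2) - phi_11 rho(1)] / [1 - phi_11 rho(1)] = [0.776 - (0.3333)(0.3333)] / [1 - (0.3333)(0.3333)]
         = 0.66491111 / 0.88891111 = 0.748.
Therefore phi_{22} = 0.7480.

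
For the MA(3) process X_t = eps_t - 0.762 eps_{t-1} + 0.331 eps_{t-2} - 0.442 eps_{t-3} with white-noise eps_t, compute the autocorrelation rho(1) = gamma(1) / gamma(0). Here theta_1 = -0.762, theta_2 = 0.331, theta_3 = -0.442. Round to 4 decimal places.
\rho(1) = -0.6155

For an MA(q) process with theta_0 = 1, the autocovariance is
  gamma(k) = sigma^2 * sum_{i=0..q-k} theta_i * theta_{i+k},
and rho(k) = gamma(k) / gamma(0). Sigma^2 cancels.
  numerator   = (1)*(-0.762) + (-0.762)*(0.331) + (0.331)*(-0.442) = -1.160524.
  denominator = (1)^2 + (-0.762)^2 + (0.331)^2 + (-0.442)^2 = 1.885569.
  rho(1) = -1.160524 / 1.885569 = -0.6155.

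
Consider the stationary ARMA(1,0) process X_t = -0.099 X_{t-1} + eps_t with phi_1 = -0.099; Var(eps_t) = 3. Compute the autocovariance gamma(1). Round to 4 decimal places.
\gamma(1) = -0.2999

Multiply the model equation by X_{t-k} and take expectations. With theta_0 = psi_0 = 1 and psi_j the MA(infinity) weights, this gives
  gamma(k) - sum_i phi_i gamma(k-i) = c_k,
  c_k = sigma^2 * sum_{j=k..q} theta_j psi_{j-k}   (c_k = 0 for k > q),
using gamma(-m) = gamma(m).
Pure AR (q = 0): c_0 = sigma^2 = 3, c_k = 0 for k >= 1.
Equations for k = 0 and k = 1 (AR order 1):
  gamma(0) = phi_1 gamma(1) + c_0
  gamma(1) = phi_1 gamma(0) + c_1
Substituting the second into the first: gamma(0) (1 - phi_1^2) = c_0 + phi_1 c_1, so
  gamma(0) = c_0 / (1 - phi_1^2) = 3 / (1 - (-0.099)^2) = 3 / 0.990199 = 3.029694.
  gamma(1) = phi_1 gamma(0) = (-0.099)(3.029694) = -0.29994.
Therefore gamma(1) = -0.2999 (to 4 decimal places).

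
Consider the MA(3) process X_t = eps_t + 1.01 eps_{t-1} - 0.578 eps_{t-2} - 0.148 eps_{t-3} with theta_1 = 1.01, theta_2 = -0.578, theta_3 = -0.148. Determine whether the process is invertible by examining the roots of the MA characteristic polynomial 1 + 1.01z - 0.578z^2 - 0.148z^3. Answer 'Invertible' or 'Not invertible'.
\text{Not invertible}

The MA(q) characteristic polynomial is P(z) = 1 + 1.01z - 0.578z^2 - 0.148z^3.
Invertibility requires all roots to lie outside the unit circle, i.e. |z| > 1 for every root.
Degree 3: look for a simple real root z0 first, then factor out (1 - z/z0) and solve the remaining quadratic.
Testing z0 = -5: P(-5) = 1 + (1.01)(-5) + (-0.578)(-5)^2 + (-0.148)(-5)^3
  = 1 + (-5.05) + (-14.45) + (18.5) = 0.  So z_0 = -5 is a root, |z_0| = 5.
Divide out the factor (1 + 0.2 z) = (1 - z/z0) (since 1/z0 = -0.2):
  P(z) = (1 + 0.2 z)(1 + (0.81) z + (-0.74) z^2)
  [check: z-coef 0.81 - (-0.2) = 1.01; z^2-coef -0.74 - (-0.2)(0.81) = -0.578; z^3-coef -(-0.2)(-0.74) = -0.148.]
Remaining roots from the quadratic factor 1 + (0.81) z + (-0.74) z^2:
  Set 1 + (0.81) z + (-0.74) z^2 = 0, i.e. a z^2 + b z + c = 0 with a = -0.74, b = 0.81, c = 1.
  Discriminant D = b^2 - 4ac = (0.81)^2 - 4*(-0.74)*1 = 0.6561 - (-2.96) = 3.6161.
  D >= 0, so the roots are real: z = (-b +/- sqrt(D)) / (2a) = (-0.81 +/- 1.901605) / (-1.48).
    z_1 = (-0.81 + 1.901605) / (-1.48) = -0.7376,   |z_1| = 0.7376.
    z_2 = (-0.81 - 1.901605) / (-1.48) = 1.8322,   |z_2| = 1.8322.
Moduli of all roots: 5.0000, 0.7376, 1.8322.
All moduli strictly greater than 1? No.
Verdict: Not invertible.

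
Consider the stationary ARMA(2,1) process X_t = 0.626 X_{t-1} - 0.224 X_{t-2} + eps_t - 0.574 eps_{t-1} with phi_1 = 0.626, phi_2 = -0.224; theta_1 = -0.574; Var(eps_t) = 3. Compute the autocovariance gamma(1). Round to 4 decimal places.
\gamma(1) = 0.2171

Multiply the model equation by X_{t-k} and take expectations. With theta_0 = psi_0 = 1 and psi_j the MA(infinity) weights, this gives
  gamma(k) - sum_i phi_i gamma(k-i) = c_k,
  c_k = sigma^2 * sum_{j=k..q} theta_j psi_{j-k}   (c_k = 0 for k > q),
using gamma(-m) = gamma(m).
psi-weights needed (psi_j = theta_j + sum_i phi_i psi_{j-i}):
  psi_1 = theta_1 + phi_1 = -0.574 + (0.626) = 0.052
Right-hand sides:
  c_0 = sigma^2 (1 + theta_1 psi_1) = 3 * (1 + (-0.574)(0.052)) = 3 * 0.970152 = 2.910456
  c_1 = sigma^2 theta_1 = 3 * (-0.574) = -1.722
  c_2 = 0
Equations for k = 0, 1, 2 (AR order 2, c_2 = 0):
  (E0) gamma(0) = phi_1 gamma(1) + phi_2 gamma(2) + c_0
  (E1) gamma(1) = phi_1 gamma(0) + phi_2 gamma(1) + c_1
  (E2) gamma(2) = phi_1 gamma(1) + phi_2 gamma(0)
From (E1): gamma(1) = A gamma(0) + B with
  A = phi_1 / (1 - phi_2) = 0.626 / 1.224 = 0.511438,   B = c_1 / (1 - phi_2) = -1.722 / 1.224 = -1.406863.
Insert (E2) into (E0): gamma(0) (1 - phi_2^2) = phi_1 (1 + phi_2) gamma(1) + c_0.
  phi_1 (1 + phi_2) = (0.626)(0.776) = 0.485776,   1 - phi_2^2 = 0.949824.
Replace gamma(1) by A gamma(0) + B and collect gamma(0):
  gamma(0) [0.949824 - (0.485776)(0.511438)] = (0.485776)(-1.406863) + 2.910456
  gamma(0) * 0.70138 = 2.227036
  gamma(0) = 2.227036 / 0.70138 = 3.175221.
  gamma(1) = A gamma(0) + B = (0.511438)(3.175221) + (-1.406863) = 0.217066.
Therefore gamma(1) = 0.2171 (to 4 decimal places).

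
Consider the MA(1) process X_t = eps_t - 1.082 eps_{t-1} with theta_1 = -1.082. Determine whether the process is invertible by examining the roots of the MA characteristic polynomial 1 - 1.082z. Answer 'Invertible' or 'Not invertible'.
\text{Not invertible}

The MA(q) characteristic polynomial is P(z) = 1 - 1.082z.
Invertibility requires all roots to lie outside the unit circle, i.e. |z| > 1 for every root.
This is linear in z: 1 + (-1.082) z = 0  =>  z = -1/(-1.082) = 0.924214,  |z| = 0.924214.
Moduli of all roots: 0.9242.
All moduli strictly greater than 1? No.
Verdict: Not invertible.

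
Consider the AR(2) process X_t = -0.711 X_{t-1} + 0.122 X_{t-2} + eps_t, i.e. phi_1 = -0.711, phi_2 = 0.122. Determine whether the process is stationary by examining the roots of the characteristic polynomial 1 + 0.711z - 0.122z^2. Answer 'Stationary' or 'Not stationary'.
\text{Stationary}

The AR(p) characteristic polynomial is P(z) = 1 + 0.711z - 0.122z^2.
Stationarity requires all roots to lie outside the unit circle, i.e. |z| > 1 for every root.
Set 1 + (0.711) z + (-0.122) z^2 = 0, i.e. a z^2 + b z + c = 0 with a = -0.122, b = 0.711, c = 1.
Discriminant D = b^2 - 4ac = (0.711)^2 - 4*(-0.122)*1 = 0.505521 - (-0.488) = 0.993521.
D >= 0, so the roots are real: z = (-b +/- sqrt(D)) / (2a) = (-0.711 +/- 0.996755) / (-0.244).
  z_1 = (-0.711 + 0.996755) / (-0.244) = -1.1711,   |z_1| = 1.1711.
  z_2 = (-0.711 - 0.996755) / (-0.244) = 6.999,   |z_2| = 6.999.
Moduli of all roots: 1.1711, 6.9990.
All moduli strictly greater than 1? Yes.
Verdict: Stationary.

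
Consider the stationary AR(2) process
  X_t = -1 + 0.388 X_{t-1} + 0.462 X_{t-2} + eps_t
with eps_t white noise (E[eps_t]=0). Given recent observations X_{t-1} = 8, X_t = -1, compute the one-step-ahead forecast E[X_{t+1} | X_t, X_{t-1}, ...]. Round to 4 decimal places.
E[X_{t+1} \mid \mathcal F_t] = 2.3080

For an AR(p) model X_t = c + sum_i phi_i X_{t-i} + eps_t, the
one-step-ahead conditional mean is
  E[X_{t+1} | X_t, ...] = c + sum_i phi_i X_{t+1-i}.
Substitute known values:
  E[X_{t+1} | ...] = -1 + (0.388) * (-1) + (0.462) * (8)
                   = 2.3080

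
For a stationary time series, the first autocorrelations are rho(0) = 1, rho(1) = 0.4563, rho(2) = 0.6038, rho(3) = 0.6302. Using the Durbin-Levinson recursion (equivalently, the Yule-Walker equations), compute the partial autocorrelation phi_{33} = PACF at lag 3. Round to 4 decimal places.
\phi_{33} = 0.4449

The PACF at lag k is phi_{kk}, the last component of the solution
to the Yule-Walker system G_k phi = r_k where
  (G_k)_{ij} = rho(|i - j|), (r_k)_i = rho(i), i,j = 1..k.
Equivalently, Durbin-Levinson gives phi_{kk} iteratively:
  phi_{11} = rho(1)
  phi_{kk} = [rho(k) - sum_{j=1..k-1} phi_{k-1,j} rho(k-j)]
            / [1 - sum_{j=1..k-1} phi_{k-1,j} rho(j)],
  phi_{k,j} = phi_{k-1,j} - phi_{kk} phi_{k-1,k-j},  j = 1..k-1.
Step k = 1:
  phi_11 = rho(1) = 0.4563.
Step k = 2:
  phi_22 = [rho(2) - phi_11 rho(1)] / [1 - phi_11 rho(1)] = [0.6038 - (0.4563)(0.4563)] / [1 - (0.4563)(0.4563)]
         = 0.39559031 / 0.79179031 = 0.499615.
  Update: phi_21 = phi_11 - phi_22 phi_11 = 0.4563 - (0.499615)(0.4563) = 0.228326.
Step k = 3:
  phi_33 = [rho(3) - phi_21 rho(2) - phi_22 rho(1)] / [1 - phi_21 rho(1) - phi_22 rho(2)]
    numerator   = 0.6302 - (0.228326)(0.6038) - (0.499615)(0.4563) = 0.26436263
    denominator = 1 - (0.228326)(0.4563) - (0.499615)(0.6038) = 0.59414746
  phi_33 = 0.26436263 / 0.59414746 = 0.4449.
Therefore phi_{33} = 0.4449.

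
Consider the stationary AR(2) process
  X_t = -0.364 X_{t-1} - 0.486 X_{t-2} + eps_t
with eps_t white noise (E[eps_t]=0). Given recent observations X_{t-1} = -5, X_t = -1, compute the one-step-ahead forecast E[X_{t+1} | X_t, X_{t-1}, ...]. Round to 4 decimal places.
E[X_{t+1} \mid \mathcal F_t] = 2.7940

For an AR(p) model X_t = c + sum_i phi_i X_{t-i} + eps_t, the
one-step-ahead conditional mean is
  E[X_{t+1} | X_t, ...] = c + sum_i phi_i X_{t+1-i}.
Substitute known values:
  E[X_{t+1} | ...] = (-0.364) * (-1) + (-0.486) * (-5)
                   = 2.7940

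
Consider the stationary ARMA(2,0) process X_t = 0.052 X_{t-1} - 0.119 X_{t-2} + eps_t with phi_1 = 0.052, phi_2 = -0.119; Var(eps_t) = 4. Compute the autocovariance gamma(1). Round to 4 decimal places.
\gamma(1) = 0.1890

Multiply the model equation by X_{t-k} and take expectations. With theta_0 = psi_0 = 1 and psi_j the MA(infinity) weights, this gives
  gamma(k) - sum_i phi_i gamma(k-i) = c_k,
  c_k = sigma^2 * sum_{j=k..q} theta_j psi_{j-k}   (c_k = 0 for k > q),
using gamma(-m) = gamma(m).
Pure AR (q = 0): c_0 = sigma^2 = 4, c_k = 0 for k >= 1.
Equations for k = 0, 1, 2 (AR order 2, c_2 = 0):
  (E0) gamma(0) = phi_1 gamma(1) + phi_2 gamma(2) + c_0
  (E1) gamma(1) = phi_1 gamma(0) + phi_2 gamma(1) + c_1
  (E2) gamma(2) = phi_1 gamma(1) + phi_2 gamma(0)
From (E1): gamma(1) = A gamma(0) + B with
  A = phi_1 / (1 - phi_2) = 0.052 / 1.119 = 0.04647,   B = c_1 / (1 - phi_2) = 0 / 1.119 = 0.
Insert (E2) into (E0): gamma(0) (1 - phi_2^2) = phi_1 (1 + phi_2) gamma(1) + c_0.
  phi_1 (1 + phi_2) = (0.052)(0.881) = 0.045812,   1 - phi_2^2 = 0.985839.
Replace gamma(1) by A gamma(0) + B and collect gamma(0):
  gamma(0) [0.985839 - (0.045812)(0.04647)] = c_0 = 4
  gamma(0) * 0.98371 = 4
  gamma(0) = 4 / 0.98371 = 4.066239.
  gamma(1) = A gamma(0) = (0.04647)(4.066239) = 0.188958.
Therefore gamma(1) = 0.1890 (to 4 decimal places).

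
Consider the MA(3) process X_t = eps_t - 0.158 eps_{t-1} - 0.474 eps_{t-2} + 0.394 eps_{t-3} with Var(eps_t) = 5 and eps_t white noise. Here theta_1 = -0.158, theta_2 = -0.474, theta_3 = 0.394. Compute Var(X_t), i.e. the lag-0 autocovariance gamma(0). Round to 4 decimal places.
\gamma(0) = 7.0244

For an MA(q) process X_t = eps_t + sum_i theta_i eps_{t-i} with
Var(eps_t) = sigma^2, the variance is
  gamma(0) = sigma^2 * (1 + sum_i theta_i^2).
  sum_i theta_i^2 = (-0.158)^2 + (-0.474)^2 + (0.394)^2 = 0.024964 + 0.224676 + 0.155236 = 0.404876.
  gamma(0) = 5 * (1 + 0.404876) = 5 * 1.404876 = 7.02438, which rounds to 7.0244.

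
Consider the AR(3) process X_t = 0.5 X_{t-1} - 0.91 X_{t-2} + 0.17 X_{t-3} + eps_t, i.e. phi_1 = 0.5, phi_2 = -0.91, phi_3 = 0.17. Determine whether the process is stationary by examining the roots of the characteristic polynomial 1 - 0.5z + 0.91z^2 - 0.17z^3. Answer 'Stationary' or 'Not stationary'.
\text{Stationary}

The AR(p) characteristic polynomial is P(z) = 1 - 0.5z + 0.91z^2 - 0.17z^3.
Stationarity requires all roots to lie outside the unit circle, i.e. |z| > 1 for every root.
Degree 3: look for a simple real root z0 first, then factor out (1 - z/z0) and solve the remaining quadratic.
Testing z0 = 5: P(5) = 1 + (-0.5)(5) + (0.91)(5)^2 + (-0.17)(5)^3
  = 1 + (-2.5) + (22.75) + (-21.25) = 0.  So z_0 = 5 is a root, |z_0| = 5.
Divide out the factor (1 - 0.2 z) = (1 - z/z0) (since 1/z0 = 0.2):
  P(z) = (1 - 0.2 z)(1 + (-0.3) z + (0.85) z^2)
  [check: z-coef -0.3 - (0.2) = -0.5; z^2-coef 0.85 - (0.2)(-0.3) = 0.91; z^3-coef -(0.2)(0.85) = -0.17.]
Remaining roots from the quadratic factor 1 + (-0.3) z + (0.85) z^2:
  Set 1 + (-0.3) z + (0.85) z^2 = 0, i.e. a z^2 + b z + c = 0 with a = 0.85, b = -0.3, c = 1.
  Discriminant D = b^2 - 4ac = (-0.3)^2 - 4*(0.85)*1 = 0.09 - (3.4) = -3.31.
  D < 0, so the roots are the complex-conjugate pair z = (-b +/- i sqrt(-D)) / (2a) = 0.1765 +/- 1.0702i.
  For a conjugate pair |z|^2 = z * conj(z) = (product of roots) = c/a = 1/(0.85) = 1.176471, so |z| = sqrt(1.176471) = 1.0847 for both roots.
Moduli of all roots: 5.0000, 1.0847, 1.0847.
All moduli strictly greater than 1? Yes.
Verdict: Stationary.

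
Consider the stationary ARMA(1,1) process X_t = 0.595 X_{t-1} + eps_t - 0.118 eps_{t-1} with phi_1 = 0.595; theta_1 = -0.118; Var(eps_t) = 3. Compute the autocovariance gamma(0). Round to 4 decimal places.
\gamma(0) = 4.0567

Multiply the model equation by X_{t-k} and take expectations. With theta_0 = psi_0 = 1 and psi_j the MA(infinity) weights, this gives
  gamma(k) - sum_i phi_i gamma(k-i) = c_k,
  c_k = sigma^2 * sum_{j=k..q} theta_j psi_{j-k}   (c_k = 0 for k > q),
using gamma(-m) = gamma(m).
psi-weights needed (psi_j = theta_j + sum_i phi_i psi_{j-i}):
  psi_1 = theta_1 + phi_1 = -0.118 + (0.595) = 0.477
Right-hand sides:
  c_0 = sigma^2 (1 + theta_1 psi_1) = 3 * (1 + (-0.118)(0.477)) = 3 * 0.943714 = 2.831142
  c_1 = sigma^2 theta_1 = 3 * (-0.118) = -0.354
  c_2 = 0
Equations for k = 0 and k = 1 (AR order 1):
  gamma(0) = phi_1 gamma(1) + c_0
  gamma(1) = phi_1 gamma(0) + c_1
Substituting the second into the first: gamma(0) (1 - phi_1^2) = c_0 + phi_1 c_1, so
  gamma(0) = (c_0 + phi_1 c_1) / (1 - phi_1^2) = (2.831142 + (0.595)(-0.354)) / (1 - (0.595)^2) = 2.620512 / 0.645975 = 4.056677.
Therefore gamma(0) = 4.0567 (to 4 decimal places).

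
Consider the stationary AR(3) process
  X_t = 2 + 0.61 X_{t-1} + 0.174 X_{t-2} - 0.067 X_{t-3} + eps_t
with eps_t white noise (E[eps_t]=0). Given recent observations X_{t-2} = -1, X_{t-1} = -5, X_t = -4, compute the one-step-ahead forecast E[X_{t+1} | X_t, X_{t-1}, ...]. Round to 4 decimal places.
E[X_{t+1} \mid \mathcal F_t] = -1.2430

For an AR(p) model X_t = c + sum_i phi_i X_{t-i} + eps_t, the
one-step-ahead conditional mean is
  E[X_{t+1} | X_t, ...] = c + sum_i phi_i X_{t+1-i}.
Substitute known values:
  E[X_{t+1} | ...] = 2 + (0.61) * (-4) + (0.174) * (-5) + (-0.067) * (-1)
                   = -1.2430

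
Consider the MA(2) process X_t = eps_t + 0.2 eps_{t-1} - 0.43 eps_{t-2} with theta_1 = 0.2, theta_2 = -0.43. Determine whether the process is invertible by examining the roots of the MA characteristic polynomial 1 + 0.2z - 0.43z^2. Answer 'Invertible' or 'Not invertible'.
\text{Invertible}

The MA(q) characteristic polynomial is P(z) = 1 + 0.2z - 0.43z^2.
Invertibility requires all roots to lie outside the unit circle, i.e. |z| > 1 for every root.
Set 1 + (0.2) z + (-0.43) z^2 = 0, i.e. a z^2 + b z + c = 0 with a = -0.43, b = 0.2, c = 1.
Discriminant D = b^2 - 4ac = (0.2)^2 - 4*(-0.43)*1 = 0.04 - (-1.72) = 1.76.
D >= 0, so the roots are real: z = (-b +/- sqrt(D)) / (2a) = (-0.2 +/- 1.32665) / (-0.86).
  z_1 = (-0.2 + 1.32665) / (-0.86) = -1.3101,   |z_1| = 1.3101.
  z_2 = (-0.2 - 1.32665) / (-0.86) = 1.7752,   |z_2| = 1.7752.
Moduli of all roots: 1.3101, 1.7752.
All moduli strictly greater than 1? Yes.
Verdict: Invertible.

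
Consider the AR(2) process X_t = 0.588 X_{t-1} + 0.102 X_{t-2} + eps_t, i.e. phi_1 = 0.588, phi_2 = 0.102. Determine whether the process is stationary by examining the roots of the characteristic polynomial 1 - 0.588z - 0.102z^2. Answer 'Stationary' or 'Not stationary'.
\text{Stationary}

The AR(p) characteristic polynomial is P(z) = 1 - 0.588z - 0.102z^2.
Stationarity requires all roots to lie outside the unit circle, i.e. |z| > 1 for every root.
Set 1 + (-0.588) z + (-0.102) z^2 = 0, i.e. a z^2 + b z + c = 0 with a = -0.102, b = -0.588, c = 1.
Discriminant D = b^2 - 4ac = (-0.588)^2 - 4*(-0.102)*1 = 0.345744 - (-0.408) = 0.753744.
D >= 0, so the roots are real: z = (-b +/- sqrt(D)) / (2a) = (0.588 +/- 0.868184) / (-0.204).
  z_1 = (0.588 + 0.868184) / (-0.204) = -7.1382,   |z_1| = 7.1382.
  z_2 = (0.588 - 0.868184) / (-0.204) = 1.3735,   |z_2| = 1.3735.
Moduli of all roots: 7.1382, 1.3735.
All moduli strictly greater than 1? Yes.
Verdict: Stationary.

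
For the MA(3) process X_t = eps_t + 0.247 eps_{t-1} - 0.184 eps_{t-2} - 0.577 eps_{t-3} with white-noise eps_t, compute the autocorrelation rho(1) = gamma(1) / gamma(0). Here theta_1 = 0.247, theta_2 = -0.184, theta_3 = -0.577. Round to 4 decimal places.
\rho(1) = 0.2155

For an MA(q) process with theta_0 = 1, the autocovariance is
  gamma(k) = sigma^2 * sum_{i=0..q-k} theta_i * theta_{i+k},
and rho(k) = gamma(k) / gamma(0). Sigma^2 cancels.
  numerator   = (1)*(0.247) + (0.247)*(-0.184) + (-0.184)*(-0.577) = 0.30772.
  denominator = (1)^2 + (0.247)^2 + (-0.184)^2 + (-0.577)^2 = 1.427794.
  rho(1) = 0.30772 / 1.427794 = 0.2155.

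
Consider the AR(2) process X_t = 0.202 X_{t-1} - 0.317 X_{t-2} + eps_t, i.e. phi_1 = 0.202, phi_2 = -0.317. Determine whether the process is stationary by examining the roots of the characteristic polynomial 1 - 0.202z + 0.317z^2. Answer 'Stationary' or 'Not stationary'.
\text{Stationary}

The AR(p) characteristic polynomial is P(z) = 1 - 0.202z + 0.317z^2.
Stationarity requires all roots to lie outside the unit circle, i.e. |z| > 1 for every root.
Set 1 + (-0.202) z + (0.317) z^2 = 0, i.e. a z^2 + b z + c = 0 with a = 0.317, b = -0.202, c = 1.
Discriminant D = b^2 - 4ac = (-0.202)^2 - 4*(0.317)*1 = 0.040804 - (1.268) = -1.227196.
D < 0, so the roots are the complex-conjugate pair z = (-b +/- i sqrt(-D)) / (2a) = 0.3186 +/- 1.7473i.
For a conjugate pair |z|^2 = z * conj(z) = (product of roots) = c/a = 1/(0.317) = 3.154574, so |z| = sqrt(3.154574) = 1.7761 for both roots.
Moduli of all roots: 1.7761, 1.7761.
All moduli strictly greater than 1? Yes.
Verdict: Stationary.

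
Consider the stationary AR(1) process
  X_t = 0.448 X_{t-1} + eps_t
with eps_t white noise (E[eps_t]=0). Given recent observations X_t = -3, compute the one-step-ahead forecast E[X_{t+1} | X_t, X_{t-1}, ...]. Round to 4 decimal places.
E[X_{t+1} \mid \mathcal F_t] = -1.3440

For an AR(p) model X_t = c + sum_i phi_i X_{t-i} + eps_t, the
one-step-ahead conditional mean is
  E[X_{t+1} | X_t, ...] = c + sum_i phi_i X_{t+1-i}.
Substitute known values:
  E[X_{t+1} | ...] = (0.448) * (-3)
                   = -1.3440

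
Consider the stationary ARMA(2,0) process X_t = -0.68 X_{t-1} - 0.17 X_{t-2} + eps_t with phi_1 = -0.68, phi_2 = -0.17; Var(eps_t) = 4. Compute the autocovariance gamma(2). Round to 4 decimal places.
\gamma(2) = 1.4009

Multiply the model equation by X_{t-k} and take expectations. With theta_0 = psi_0 = 1 and psi_j the MA(infinity) weights, this gives
  gamma(k) - sum_i phi_i gamma(k-i) = c_k,
  c_k = sigma^2 * sum_{j=k..q} theta_j psi_{j-k}   (c_k = 0 for k > q),
using gamma(-m) = gamma(m).
Pure AR (q = 0): c_0 = sigma^2 = 4, c_k = 0 for k >= 1.
Equations for k = 0, 1, 2 (AR order 2, c_2 = 0):
  (E0) gamma(0) = phi_1 gamma(1) + phi_2 gamma(2) + c_0
  (E1) gamma(1) = phi_1 gamma(0) + phi_2 gamma(1) + c_1
  (E2) gamma(2) = phi_1 gamma(1) + phi_2 gamma(0)
From (E1): gamma(1) = A gamma(0) + B with
  A = phi_1 / (1 - phi_2) = -0.68 / 1.17 = -0.581197,   B = c_1 / (1 - phi_2) = 0 / 1.17 = 0.
Insert (E2) into (E0): gamma(0) (1 - phi_2^2) = phi_1 (1 + phi_2) gamma(1) + c_0.
  phi_1 (1 + phi_2) = (-0.68)(0.83) = -0.5644,   1 - phi_2^2 = 0.9711.
Replace gamma(1) by A gamma(0) + B and collect gamma(0):
  gamma(0) [0.9711 - (-0.5644)(-0.581197)] = c_0 = 4
  gamma(0) * 0.643073 = 4
  gamma(0) = 4 / 0.643073 = 6.220137.
  gamma(1) = A gamma(0) = (-0.581197)(6.220137) = -3.615122.
  gamma(2) = phi_1 gamma(1) + phi_2 gamma(0) = (-0.68)(-3.615122) + (-0.17)(6.220137) = 1.40086.
Therefore gamma(2) = 1.4009 (to 4 decimal places).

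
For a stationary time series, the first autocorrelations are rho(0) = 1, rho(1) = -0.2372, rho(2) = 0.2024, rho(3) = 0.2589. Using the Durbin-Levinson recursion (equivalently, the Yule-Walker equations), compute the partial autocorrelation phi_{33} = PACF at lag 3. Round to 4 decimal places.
\phi_{33} = 0.3650

The PACF at lag k is phi_{kk}, the last component of the solution
to the Yule-Walker system G_k phi = r_k where
  (G_k)_{ij} = rho(|i - j|), (r_k)_i = rho(i), i,j = 1..k.
Equivalently, Durbin-Levinson gives phi_{kk} iteratively:
  phi_{11} = rho(1)
  phi_{kk} = [rho(k) - sum_{j=1..k-1} phi_{k-1,j} rho(k-j)]
            / [1 - sum_{j=1..k-1} phi_{k-1,j} rho(j)],
  phi_{k,j} = phi_{k-1,j} - phi_{kk} phi_{k-1,k-j},  j = 1..k-1.
Step k = 1:
  phi_11 = rho(1) = -0.2372.
Step k = 2:
  phi_22 = [rho(2) - phi_11 rho(1)] / [1 - phi_11 rho(1)] = [0.2024 - (-0.2372)(-0.2372)] / [1 - (-0.2372)(-0.2372)]
         = 0.14613616 / 0.94373616 = 0.154849.
  Update: phi_21 = phi_11 - phi_22 phi_11 = -0.2372 - (0.154849)(-0.2372) = -0.20047.
Step k = 3:
  phi_33 = [rho(3) - phi_21 rho(2) - phi_22 rho(1)] / [1 - phi_21 rho(1) - phi_22 rho(2)]
    numerator   = 0.2589 - (-0.20047)(0.2024) - (0.154849)(-0.2372) = 0.33620519
    denominator = 1 - (-0.20047)(-0.2372) - (0.154849)(0.2024) = 0.92110719
  phi_33 = 0.33620519 / 0.92110719 = 0.365.
Therefore phi_{33} = 0.3650.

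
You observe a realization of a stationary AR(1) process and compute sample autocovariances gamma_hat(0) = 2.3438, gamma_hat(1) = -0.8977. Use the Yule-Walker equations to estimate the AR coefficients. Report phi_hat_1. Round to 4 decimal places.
\hat\phi_{1} = -0.3830

The Yule-Walker equations for an AR(p) process read, in matrix form,
  Gamma_p phi = r_p,   with   (Gamma_p)_{ij} = gamma(|i - j|),
                       (r_p)_i = gamma(i),   i,j = 1..p.
Substitute the sample gammas (Toeplitz matrix and right-hand side of size 1):
  Gamma_p = [[2.3438]]
  r_p     = [-0.8977]
With p = 1 this is the single equation gamma(0) phi_1 = gamma(1):
  phi_hat_1 = gamma(1) / gamma(0) = -0.8977 / 2.3438 = -0.3830.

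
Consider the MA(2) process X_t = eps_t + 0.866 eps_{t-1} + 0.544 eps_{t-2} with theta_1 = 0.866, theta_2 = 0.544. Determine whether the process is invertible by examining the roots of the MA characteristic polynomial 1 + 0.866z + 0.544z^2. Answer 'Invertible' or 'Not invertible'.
\text{Invertible}

The MA(q) characteristic polynomial is P(z) = 1 + 0.866z + 0.544z^2.
Invertibility requires all roots to lie outside the unit circle, i.e. |z| > 1 for every root.
Set 1 + (0.866) z + (0.544) z^2 = 0, i.e. a z^2 + b z + c = 0 with a = 0.544, b = 0.866, c = 1.
Discriminant D = b^2 - 4ac = (0.866)^2 - 4*(0.544)*1 = 0.749956 - (2.176) = -1.426044.
D < 0, so the roots are the complex-conjugate pair z = (-b +/- i sqrt(-D)) / (2a) = -0.796 +/- 1.0976i.
For a conjugate pair |z|^2 = z * conj(z) = (product of roots) = c/a = 1/(0.544) = 1.838235, so |z| = sqrt(1.838235) = 1.3558 for both roots.
Moduli of all roots: 1.3558, 1.3558.
All moduli strictly greater than 1? Yes.
Verdict: Invertible.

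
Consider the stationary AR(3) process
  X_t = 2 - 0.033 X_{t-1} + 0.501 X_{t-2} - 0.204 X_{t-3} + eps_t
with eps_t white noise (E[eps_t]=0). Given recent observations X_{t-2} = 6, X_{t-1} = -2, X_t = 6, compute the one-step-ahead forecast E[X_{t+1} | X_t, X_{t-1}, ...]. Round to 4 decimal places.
E[X_{t+1} \mid \mathcal F_t] = -0.4240

For an AR(p) model X_t = c + sum_i phi_i X_{t-i} + eps_t, the
one-step-ahead conditional mean is
  E[X_{t+1} | X_t, ...] = c + sum_i phi_i X_{t+1-i}.
Substitute known values:
  E[X_{t+1} | ...] = 2 + (-0.033) * (6) + (0.501) * (-2) + (-0.204) * (6)
                   = -0.4240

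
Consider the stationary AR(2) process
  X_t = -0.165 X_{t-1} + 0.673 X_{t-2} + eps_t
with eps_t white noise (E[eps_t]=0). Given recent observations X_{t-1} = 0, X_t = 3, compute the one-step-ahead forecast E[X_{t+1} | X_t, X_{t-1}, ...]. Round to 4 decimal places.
E[X_{t+1} \mid \mathcal F_t] = -0.4950

For an AR(p) model X_t = c + sum_i phi_i X_{t-i} + eps_t, the
one-step-ahead conditional mean is
  E[X_{t+1} | X_t, ...] = c + sum_i phi_i X_{t+1-i}.
Substitute known values:
  E[X_{t+1} | ...] = (-0.165) * (3) + (0.673) * (0)
                   = -0.4950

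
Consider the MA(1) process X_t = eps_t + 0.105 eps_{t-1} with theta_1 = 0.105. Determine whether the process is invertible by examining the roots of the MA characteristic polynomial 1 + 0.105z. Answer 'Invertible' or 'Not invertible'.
\text{Invertible}

The MA(q) characteristic polynomial is P(z) = 1 + 0.105z.
Invertibility requires all roots to lie outside the unit circle, i.e. |z| > 1 for every root.
This is linear in z: 1 + (0.105) z = 0  =>  z = -1/(0.105) = -9.52381,  |z| = 9.52381.
Moduli of all roots: 9.5238.
All moduli strictly greater than 1? Yes.
Verdict: Invertible.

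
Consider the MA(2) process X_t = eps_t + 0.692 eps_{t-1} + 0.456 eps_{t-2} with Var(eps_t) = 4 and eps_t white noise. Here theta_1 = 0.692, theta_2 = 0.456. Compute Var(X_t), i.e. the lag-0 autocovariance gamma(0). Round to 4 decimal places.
\gamma(0) = 6.7472

For an MA(q) process X_t = eps_t + sum_i theta_i eps_{t-i} with
Var(eps_t) = sigma^2, the variance is
  gamma(0) = sigma^2 * (1 + sum_i theta_i^2).
  sum_i theta_i^2 = (0.692)^2 + (0.456)^2 = 0.478864 + 0.207936 = 0.6868.
  gamma(0) = 4 * (1 + 0.6868) = 4 * 1.6868 = 6.7472.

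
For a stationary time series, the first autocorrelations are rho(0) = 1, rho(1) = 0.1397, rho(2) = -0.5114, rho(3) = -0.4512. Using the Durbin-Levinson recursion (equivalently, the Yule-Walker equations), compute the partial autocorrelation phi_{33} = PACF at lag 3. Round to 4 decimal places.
\phi_{33} = -0.3830

The PACF at lag k is phi_{kk}, the last component of the solution
to the Yule-Walker system G_k phi = r_k where
  (G_k)_{ij} = rho(|i - j|), (r_k)_i = rho(i), i,j = 1..k.
Equivalently, Durbin-Levinson gives phi_{kk} iteratively:
  phi_{11} = rho(1)
  phi_{kk} = [rho(k) - sum_{j=1..k-1} phi_{k-1,j} rho(k-j)]
            / [1 - sum_{j=1..k-1} phi_{k-1,j} rho(j)],
  phi_{k,j} = phi_{k-1,j} - phi_{kk} phi_{k-1,k-j},  j = 1..k-1.
Step k = 1:
  phi_11 = rho(1) = 0.1397.
Step k = 2:
  phi_22 = [rho(2) - phi_11 rho(1)] / [1 - phi_11 rho(1)] = [-0.5114 - (0.1397)(0.1397)] / [1 - (0.1397)(0.1397)]
         = -0.53091609 / 0.98048391 = -0.541484.
  Update: phi_21 = phi_11 - phi_22 phi_11 = 0.1397 - (-0.541484)(0.1397) = 0.215345.
Step k = 3:
  phi_33 = [rho(3) - phi_21 rho(2) - phi_22 rho(1)] / [1 - phi_21 rho(1) - phi_22 rho(2)]
    numerator   = -0.4512 - (0.215345)(-0.5114) - (-0.541484)(0.1397) = -0.26542715
    denominator = 1 - (0.215345)(0.1397) - (-0.541484)(-0.5114) = 0.69300148
  phi_33 = -0.26542715 / 0.69300148 = -0.383.
Therefore phi_{33} = -0.3830.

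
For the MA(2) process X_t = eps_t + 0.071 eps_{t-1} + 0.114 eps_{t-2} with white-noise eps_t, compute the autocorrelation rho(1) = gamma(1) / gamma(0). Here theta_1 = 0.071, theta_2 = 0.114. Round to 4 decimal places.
\rho(1) = 0.0777

For an MA(q) process with theta_0 = 1, the autocovariance is
  gamma(k) = sigma^2 * sum_{i=0..q-k} theta_i * theta_{i+k},
and rho(k) = gamma(k) / gamma(0). Sigma^2 cancels.
  numerator   = (1)*(0.071) + (0.071)*(0.114) = 0.079094.
  denominator = (1)^2 + (0.071)^2 + (0.114)^2 = 1.018037.
  rho(1) = 0.079094 / 1.018037 = 0.0777.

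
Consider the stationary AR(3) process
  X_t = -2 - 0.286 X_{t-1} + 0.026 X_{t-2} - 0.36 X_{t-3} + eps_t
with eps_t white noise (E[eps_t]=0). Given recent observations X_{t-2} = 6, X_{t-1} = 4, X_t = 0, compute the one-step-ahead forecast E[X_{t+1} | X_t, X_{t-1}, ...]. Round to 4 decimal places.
E[X_{t+1} \mid \mathcal F_t] = -4.0560

For an AR(p) model X_t = c + sum_i phi_i X_{t-i} + eps_t, the
one-step-ahead conditional mean is
  E[X_{t+1} | X_t, ...] = c + sum_i phi_i X_{t+1-i}.
Substitute known values:
  E[X_{t+1} | ...] = -2 + (-0.286) * (0) + (0.026) * (4) + (-0.36) * (6)
                   = -4.0560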